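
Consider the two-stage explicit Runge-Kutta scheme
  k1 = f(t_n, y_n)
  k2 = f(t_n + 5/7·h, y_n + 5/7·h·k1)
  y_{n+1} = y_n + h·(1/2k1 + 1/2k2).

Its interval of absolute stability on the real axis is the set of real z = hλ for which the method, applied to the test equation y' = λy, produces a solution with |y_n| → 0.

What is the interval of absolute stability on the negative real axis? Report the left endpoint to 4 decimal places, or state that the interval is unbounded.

Test eqn y'=λy, z=hλ:
  k1=λy_n ⇒ h·k1=z·y_n;  k2=λ(1+5/7z)y_n ⇒ h·k2=z(1+5/7z)y_n
  y_{n+1}/y_n = 1 + 1/2z + 1/2z(1+5/7z) = 1 + z + 5/14z²
  R(z) = 1 + z + 5/14z².

Boundary: |R(x)|=1, x<0.
x=-1.39: |R|=0.3000
R=1: x+5/14x²=0 ⇒ x=−14/5=-2.8000; min R=1−1/(4·5/14)=0.3000>−1
Confirm numerically:
  x=-2.461: |R|=0.70204 <1
  x=-1.840: |R|=0.36914 <1
  x=-1.223: |R|=0.31119 <1
  x=-3.235: |R|=1.50258 >1
  x=-3.039: |R|=1.25940 >1
So |R|<1 on (-2.8000, 0).

(-2.8000, 0).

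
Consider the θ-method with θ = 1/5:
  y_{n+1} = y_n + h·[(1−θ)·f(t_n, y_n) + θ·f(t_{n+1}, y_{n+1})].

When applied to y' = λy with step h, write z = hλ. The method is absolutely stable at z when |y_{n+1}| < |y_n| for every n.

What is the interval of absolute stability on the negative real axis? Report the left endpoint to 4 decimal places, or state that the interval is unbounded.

On y'=λy, z=hλ:
  y_{n+1} = y_n + z·[4/5·y_n + 1/5·y_{n+1}] ⇒ (1 − 1/5z)y_{n+1} = (1 + 4/5z)y_n
  so R(z) = (1 + 4/5z)/(1 − 1/5z).

Find x<0 with |R(x)|<1.
x=-1.61: |R|=0.2179
R=−1: 1+4/5x = −1+1/5x ⇒ -3/5x=2 ⇒ x=2/(-3/5)=-3.3333
Confirm numerically:
  x=-3.073: |R|=0.90326 <1
  x=-1.596: |R|=0.20982 <1
  x=-1.445: |R|=0.12102 <1
  x=-3.856: |R|=1.17706 >1
  x=-3.487: |R|=1.05432 >1
  x=-3.396: |R|=1.02239 >1
Interval (-3.3333, 0).

z∈(-3.3333,0).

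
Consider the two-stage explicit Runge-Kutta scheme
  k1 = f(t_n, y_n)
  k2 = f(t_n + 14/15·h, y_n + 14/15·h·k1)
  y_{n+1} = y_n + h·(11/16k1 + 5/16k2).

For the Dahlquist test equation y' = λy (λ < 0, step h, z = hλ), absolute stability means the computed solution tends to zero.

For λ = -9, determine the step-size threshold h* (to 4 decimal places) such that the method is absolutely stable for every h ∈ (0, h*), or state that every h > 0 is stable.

Set f=λy, z=hλ:
  k1=λy_n ⇒ h·k1=z·y_n;  k2=λ(1+14/15z)y_n ⇒ h·k2=z(1+14/15z)y_n
  y_{n+1}/y_n = 1 + 11/16z + 5/16z(1+14/15z) = 1 + z + 7/24z²
  R(z) = 1 + z + 7/24z².

Need |R(x)|<1, x<0.
x=-1.52: |R|=0.1539
R=1: x+7/24x²=0 ⇒ x=−24/7=-3.4286; min R=1−1/(4·7/24)=0.1429>−1
Confirm numerically:
  x=-3.387: |R|=0.95893 <1
  x=-3.275: |R|=0.85331 <1
  x=-2.159: |R|=0.20054 <1
  x=-1.759: |R|=0.14344 <1
  x=-3.877: |R|=1.50708 >1
  x=-3.710: |R|=1.30453 >1
  x=-3.460: |R|=1.03172 >1
Interval (-3.4286, 0).

(-3.4286,0); λ=-9 ⇒ h* = (24/7)/9 = 0.3810.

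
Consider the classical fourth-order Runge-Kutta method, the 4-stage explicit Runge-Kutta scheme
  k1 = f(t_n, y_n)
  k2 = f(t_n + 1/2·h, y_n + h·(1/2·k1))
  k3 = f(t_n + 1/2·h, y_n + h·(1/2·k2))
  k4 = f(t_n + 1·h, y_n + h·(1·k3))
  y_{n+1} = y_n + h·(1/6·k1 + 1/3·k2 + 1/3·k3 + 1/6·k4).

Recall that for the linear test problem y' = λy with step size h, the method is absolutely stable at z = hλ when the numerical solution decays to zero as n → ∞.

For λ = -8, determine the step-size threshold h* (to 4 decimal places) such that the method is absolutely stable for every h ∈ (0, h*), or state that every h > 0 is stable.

(-2.7853,0); λ=-8 ⇒ h* = 0.3482.

Set f=λy, z=hλ:
  order 4, 4-stage ⇒ R(z)=1+z+z^2/2+z^3/6+z^4/24
  (e.g. R(-1.79)=0.28392, |R|=0.28392)

Need |R(x)|<1, x<0.
x=-1.79: |R|=0.2839
|R(-3.14)|=1.6804 |R(-2.87)|=1.1354 |R(-1.19)|=0.3207
Bisect:
  x_lo=-3.2106 |R|=1.8549  x_hi=-0.0678 |R|=0.9345
  mid=-1.63919 |R|=0.27103 →hi
  mid=-2.42490 |R|=0.57938 →hi
  mid=-2.81776 |R|=1.05007 →lo
  mid=-2.62133 |R|=0.77966 →hi
  mid=-2.71955 |R|=0.90532 →hi
  mid=-2.76866 |R|=0.97521 →hi
  mid=-2.79321 |R|=1.01200 →lo
  mid=-2.78093 |R|=0.99345 →hi
  ...
  [-2.78535,-2.78515] ⇒ x*=-2.7853
Stable set (-2.7853, 0).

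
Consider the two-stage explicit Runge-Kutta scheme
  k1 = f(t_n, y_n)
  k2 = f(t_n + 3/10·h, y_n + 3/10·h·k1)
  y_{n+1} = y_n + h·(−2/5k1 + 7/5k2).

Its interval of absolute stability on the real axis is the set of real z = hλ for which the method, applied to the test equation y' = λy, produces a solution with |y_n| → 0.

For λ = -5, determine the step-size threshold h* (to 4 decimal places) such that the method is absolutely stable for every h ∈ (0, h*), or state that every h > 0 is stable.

On y'=λy, z=hλ:
  k1=λy_n ⇒ h·k1=z·y_n;  k2=λ(1+3/10z)y_n ⇒ h·k2=z(1+3/10z)y_n
  y_{n+1}/y_n = 1 − 2/5z + 7/5z(1+3/10z) = 1 + z + 21/50z²
  ⇒ R(z) = 1 + z + 21/50z².

Boundary: |R(x)|=1, x<0.
x=-0.77: |R|=0.4790
R=1: x+21/50x²=0 ⇒ x=−50/21=-2.3810; min R=1−1/(4·21/50)=0.4048>−1
Confirm numerically:
  x=-1.647: |R|=0.49230 <1
  x=-1.472: |R|=0.43805 <1
  x=-1.125: |R|=0.40656 <1
  x=-2.609: |R|=1.24989 >1
  x=-2.578: |R|=1.21336 >1
  x=-2.544: |R|=1.17421 >1
So |R|<1 on (-2.3810, 0).

(-2.3810,0); λ=-5 ⇒ h* = (50/21)/5 = 0.4762.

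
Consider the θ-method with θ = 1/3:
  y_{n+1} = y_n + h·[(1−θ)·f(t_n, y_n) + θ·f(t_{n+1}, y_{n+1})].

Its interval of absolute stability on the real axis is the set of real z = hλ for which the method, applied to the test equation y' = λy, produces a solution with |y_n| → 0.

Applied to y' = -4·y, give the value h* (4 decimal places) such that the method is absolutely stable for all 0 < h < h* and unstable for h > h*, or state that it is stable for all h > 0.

(-6.0000,0); λ=-4 ⇒ h* = (6)/4 = 1.5000.

Test eqn y'=λy, z=hλ:
  y_{n+1} = y_n + z·[2/3·y_n + 1/3·y_{n+1}] ⇒ (1 − 1/3z)y_{n+1} = (1 + 2/3z)y_n
  Hence R(z) = (1 + 2/3z)/(1 − 1/3z).

Solve |R(x)|<1 on ℝ⁻.
x=-1.52: |R|=0.0088
R=−1: 1+2/3x = −1+1/3x ⇒ -1/3x=2 ⇒ x=2/(-1/3)=-6.0000
Confirm numerically:
  x=-4.981: |R|=0.87232 <1
  x=-3.685: |R|=0.65370 <1
  x=-3.046: |R|=0.51141 <1
  x=-2.535: |R|=0.37398 <1
  x=-6.529: |R|=1.05551 >1
  x=-6.488: |R|=1.05143 >1
Interval (-6.0000, 0).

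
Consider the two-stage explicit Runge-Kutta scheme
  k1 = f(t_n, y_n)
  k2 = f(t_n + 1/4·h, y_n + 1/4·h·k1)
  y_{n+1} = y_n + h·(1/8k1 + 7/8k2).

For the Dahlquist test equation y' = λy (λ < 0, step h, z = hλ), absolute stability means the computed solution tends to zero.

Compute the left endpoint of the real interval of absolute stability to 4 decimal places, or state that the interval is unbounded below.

left endpoint -4.5714.

With y'=λy (z=hλ):
  k1=λy_n ⇒ h·k1=z·y_n;  k2=λ(1+1/4z)y_n ⇒ h·k2=z(1+1/4z)y_n
  y_{n+1}/y_n = 1 + 1/8z + 7/8z(1+1/4z) = 1 + z + 7/32z²
  so R(z) = 1 + z + 7/32z².

Need |R(x)|<1, x<0.
x=-1.72: |R|=0.0729
R=1: x+7/32x²=0 ⇒ x=−32/7=-4.5714; min R=1−1/(4·7/32)=-0.1429>−1
Confirm numerically:
  x=-4.336: |R|=0.77670 <1
  x=-4.172: |R|=0.63547 <1
  x=-3.956: |R|=0.46742 <1
  x=-5.044: |R|=1.52142 >1
  x=-4.738: |R|=1.17264 >1
  x=-4.669: |R|=1.09965 >1
Interval (-4.5714, 0).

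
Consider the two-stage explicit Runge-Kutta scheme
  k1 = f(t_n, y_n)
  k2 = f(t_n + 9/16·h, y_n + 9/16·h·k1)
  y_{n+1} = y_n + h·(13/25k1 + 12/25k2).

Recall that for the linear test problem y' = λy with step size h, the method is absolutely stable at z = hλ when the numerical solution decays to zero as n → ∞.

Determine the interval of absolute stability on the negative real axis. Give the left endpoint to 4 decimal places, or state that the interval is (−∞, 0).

With y'=λy (z=hλ):
  k1=λy_n ⇒ h·k1=z·y_n;  k2=λ(1+9/16z)y_n ⇒ h·k2=z(1+9/16z)y_n
  y_{n+1}/y_n = 1 + 13/25z + 12/25z(1+9/16z) = 1 + z + 27/100z²
  so R(z) = 1 + z + 27/100z².

Need |R(x)|<1, x<0.
x=-1.68: |R|=0.0820
R=1: x+27/100x²=0 ⇒ x=−100/27=-3.7037; min R=1−1/(4·27/100)=0.0741>−1
Confirm numerically:
  x=-3.416: |R|=0.73465 <1
  x=-3.217: |R|=0.57725 <1
  x=-3.182: |R|=0.55178 <1
  x=-1.674: |R|=0.08261 <1
  x=-4.215: |R|=1.58188 >1
  x=-3.896: |R|=1.20228 >1
Stable set (-3.7037, 0).

z∈(-3.7037,0).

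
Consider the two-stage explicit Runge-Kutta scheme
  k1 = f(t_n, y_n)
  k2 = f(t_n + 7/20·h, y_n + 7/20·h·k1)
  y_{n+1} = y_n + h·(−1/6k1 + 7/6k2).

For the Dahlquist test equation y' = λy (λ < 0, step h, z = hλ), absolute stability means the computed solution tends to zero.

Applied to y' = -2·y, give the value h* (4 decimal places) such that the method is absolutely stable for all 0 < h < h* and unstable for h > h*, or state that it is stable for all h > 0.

(-2.4490,0); λ=-2 ⇒ h* = (120/49)/2 = 1.2245.

With y'=λy (z=hλ):
  k1=λy_n ⇒ h·k1=z·y_n;  k2=λ(1+7/20z)y_n ⇒ h·k2=z(1+7/20z)y_n
  y_{n+1}/y_n = 1 − 1/6z + 7/6z(1+7/20z) = 1 + z + 49/120z²
  Hence R(z) = 1 + z + 49/120z².

Need |R(x)|<1, x<0.
x=-0.89: |R|=0.4334
R=1: x+49/120x²=0 ⇒ x=−120/49=-2.4490; min R=1−1/(4·49/120)=0.3878>−1
Confirm numerically:
  x=-2.383: |R|=0.93580 <1
  x=-2.199: |R|=0.77554 <1
  x=-1.679: |R|=0.47211 <1
  x=-2.872: |R|=1.49609 >1
  x=-2.708: |R|=1.28642 >1
Stable set (-2.4490, 0).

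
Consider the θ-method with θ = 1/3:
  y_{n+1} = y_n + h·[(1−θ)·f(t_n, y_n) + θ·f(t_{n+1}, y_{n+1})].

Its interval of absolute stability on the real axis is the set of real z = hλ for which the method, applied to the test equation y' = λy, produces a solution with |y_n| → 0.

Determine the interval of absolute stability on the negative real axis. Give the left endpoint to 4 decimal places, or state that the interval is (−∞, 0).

z∈(-6.0000,0).

With y'=λy (z=hλ):
  y_{n+1} = y_n + z·[2/3·y_n + 1/3·y_{n+1}] ⇒ (1 − 1/3z)y_{n+1} = (1 + 2/3z)y_n
  ⇒ R(z) = (1 + 2/3z)/(1 − 1/3z).

Solve |R(x)|<1 on ℝ⁻.
x=-1.63: |R|=0.0562
R=−1: 1+2/3x = −1+1/3x ⇒ -1/3x=2 ⇒ x=2/(-1/3)=-6.0000
Confirm numerically:
  x=-5.522: |R|=0.94391 <1
  x=-4.549: |R|=0.80779 <1
  x=-3.502: |R|=0.61581 <1
  x=-3.016: |R|=0.50399 <1
  x=-6.199: |R|=1.02163 >1
  x=-6.198: |R|=1.02153 >1
  x=-6.185: |R|=1.02014 >1
So |R|<1 on (-6.0000, 0).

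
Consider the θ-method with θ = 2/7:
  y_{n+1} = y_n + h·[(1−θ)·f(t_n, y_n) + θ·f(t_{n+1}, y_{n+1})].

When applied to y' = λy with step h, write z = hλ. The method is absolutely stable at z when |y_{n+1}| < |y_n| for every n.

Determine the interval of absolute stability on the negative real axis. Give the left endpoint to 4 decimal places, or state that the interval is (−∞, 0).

z∈(-4.6667,0).

Test eqn y'=λy, z=hλ:
  y_{n+1} = y_n + z·[5/7·y_n + 2/7·y_{n+1}] ⇒ (1 − 2/7z)y_{n+1} = (1 + 5/7z)y_n
  ⇒ R(z) = (1 + 5/7z)/(1 − 2/7z).

Find x<0 with |R(x)|<1.
x=-1.64: |R|=0.1167
R=−1: 1+5/7x = −1+2/7x ⇒ -3/7x=2 ⇒ x=2/(-3/7)=-4.6667
Confirm numerically:
  x=-3.663: |R|=0.78982 <1
  x=-3.460: |R|=0.73994 <1
  x=-3.133: |R|=0.65317 <1
  x=-2.430: |R|=0.43423 <1
  x=-5.113: |R|=1.07773 >1
  x=-4.743: |R|=1.01389 >1
Interval (-4.6667, 0).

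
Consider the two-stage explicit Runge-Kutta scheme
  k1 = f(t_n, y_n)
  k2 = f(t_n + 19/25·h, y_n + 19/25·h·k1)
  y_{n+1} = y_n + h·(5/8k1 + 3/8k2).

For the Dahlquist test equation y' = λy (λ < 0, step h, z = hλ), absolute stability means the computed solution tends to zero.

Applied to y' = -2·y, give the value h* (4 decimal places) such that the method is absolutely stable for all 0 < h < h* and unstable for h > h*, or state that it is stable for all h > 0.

(-3.5088,0); λ=-2 ⇒ h* = (200/57)/2 = 1.7544.

On y'=λy, z=hλ:
  k1=λy_n ⇒ h·k1=z·y_n;  k2=λ(1+19/25z)y_n ⇒ h·k2=z(1+19/25z)y_n
  y_{n+1}/y_n = 1 + 5/8z + 3/8z(1+19/25z) = 1 + z + 57/200z²
  ⇒ R(z) = 1 + z + 57/200z².

Boundary: |R(x)|=1, x<0.
x=-0.42: |R|=0.6303
R=1: x+57/200x²=0 ⇒ x=−200/57=-3.5088; min R=1−1/(4·57/200)=0.1228>−1
Confirm numerically:
  x=-3.209: |R|=0.72584 <1
  x=-3.186: |R|=0.70692 <1
  x=-1.777: |R|=0.12295 <1
  x=-1.553: |R|=0.13437 <1
  x=-3.991: |R|=1.54850 >1
  x=-3.687: |R|=1.18728 >1
  x=-3.599: |R|=1.09255 >1
Stable set (-3.5088, 0).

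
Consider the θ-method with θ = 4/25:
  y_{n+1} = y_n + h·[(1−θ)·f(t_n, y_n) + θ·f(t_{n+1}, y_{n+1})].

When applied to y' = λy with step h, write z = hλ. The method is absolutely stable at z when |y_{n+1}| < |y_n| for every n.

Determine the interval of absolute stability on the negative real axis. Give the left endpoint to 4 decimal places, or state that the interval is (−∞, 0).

(-2.9412, 0).

On y'=λy, z=hλ:
  y_{n+1} = y_n + z·[21/25·y_n + 4/25·y_{n+1}] ⇒ (1 − 4/25z)y_{n+1} = (1 + 21/25z)y_n
  R(z) = (1 + 21/25z)/(1 − 4/25z).

Boundary: |R(x)|=1, x<0.
x=-0.53: |R|=0.5114
R=−1: 1+21/25x = −1+4/25x ⇒ -17/25x=2 ⇒ x=2/(-17/25)=-2.9412
Confirm numerically:
  x=-1.912: |R|=0.46410 <1
  x=-1.836: |R|=0.41912 <1
  x=-1.394: |R|=0.13978 <1
  x=-3.354: |R|=1.18268 >1
  x=-3.151: |R|=1.09486 >1
  x=-3.120: |R|=1.08111 >1
So |R|<1 on (-2.9412, 0).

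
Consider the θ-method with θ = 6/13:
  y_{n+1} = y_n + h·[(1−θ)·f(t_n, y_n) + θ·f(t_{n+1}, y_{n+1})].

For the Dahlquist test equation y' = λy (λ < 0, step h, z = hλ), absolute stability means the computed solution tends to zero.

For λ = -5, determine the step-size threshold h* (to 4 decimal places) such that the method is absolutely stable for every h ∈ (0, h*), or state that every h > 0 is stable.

Test eqn y'=λy, z=hλ:
  y_{n+1} = y_n + z·[7/13·y_n + 6/13·y_{n+1}] ⇒ (1 − 6/13z)y_{n+1} = (1 + 7/13z)y_n
  R(z) = (1 + 7/13z)/(1 − 6/13z).

Need |R(x)|<1, x<0.
x=-1.05: |R|=0.2927
R=−1: 1+7/13x = −1+6/13x ⇒ -1/13x=2 ⇒ x=2/(-1/13)=-26.0000
Confirm numerically:
  x=-18.021: |R|=0.93413 <1
  x=-15.902: |R|=0.90686 <1
  x=-12.410: |R|=0.84461 <1
  x=-26.506: |R|=1.00294 >1
  x=-26.062: |R|=1.00037 >1
So |R|<1 on (-26.0000, 0).

(-26.0000,0); λ=-5 ⇒ h* = (26)/5 = 5.2000.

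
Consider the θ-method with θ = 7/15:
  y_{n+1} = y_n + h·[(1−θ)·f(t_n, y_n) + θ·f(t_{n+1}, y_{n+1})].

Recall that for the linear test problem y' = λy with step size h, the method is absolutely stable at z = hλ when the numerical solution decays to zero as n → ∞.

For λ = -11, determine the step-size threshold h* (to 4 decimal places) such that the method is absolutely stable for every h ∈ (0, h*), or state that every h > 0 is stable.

(-30.0000,0); λ=-11 ⇒ h* = (30)/11 = 2.7273.

With y'=λy (z=hλ):
  y_{n+1} = y_n + z·[8/15·y_n + 7/15·y_{n+1}] ⇒ (1 − 7/15z)y_{n+1} = (1 + 8/15z)y_n
  ⇒ R(z) = (1 + 8/15z)/(1 − 7/15z).

Solve |R(x)|<1 on ℝ⁻.
x=-1.09: |R|=0.2775
R=−1: 1+8/15x = −1+7/15x ⇒ -1/15x=2 ⇒ x=2/(-1/15)=-30.0000
Confirm numerically:
  x=-19.821: |R|=0.93379 <1
  x=-18.725: |R|=0.92281 <1
  x=-16.289: |R|=0.89373 <1
  x=-30.489: |R|=1.00214 >1
  x=-30.359: |R|=1.00158 >1
  x=-30.307: |R|=1.00135 >1
So |R|<1 on (-30.0000, 0).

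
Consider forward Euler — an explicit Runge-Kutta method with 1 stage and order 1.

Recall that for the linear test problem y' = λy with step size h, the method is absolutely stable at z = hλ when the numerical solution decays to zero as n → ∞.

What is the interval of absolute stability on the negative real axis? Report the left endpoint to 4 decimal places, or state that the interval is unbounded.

z∈(-2.0000,0).

With y'=λy (z=hλ):
  order 1, 1-stage ⇒ R(z)=1+z
  (e.g. R(-0.77)=0.23000, |R|=0.23000)

Find x<0 with |R(x)|<1.
x=-0.77: |R|=0.2300
|R(-2.25)|=1.2500 |R(-2.01)|=1.0100 |R(-1.5)|=0.5000
Bisect:
  x_lo=-2.5255 |R|=1.5255  x_hi=-0.3553 |R|=0.6447
  mid=-1.44039 |R|=0.44039 →hi
  mid=-1.98294 |R|=0.98294 →hi
  mid=-2.25422 |R|=1.25422 →lo
  mid=-2.11858 |R|=1.11858 →lo
  mid=-2.05076 |R|=1.05076 →lo
  mid=-2.01685 |R|=1.01685 →lo
  mid=-1.99990 |R|=0.99990 →hi
  mid=-2.00838 |R|=1.00838 →lo
  ...
  [-2.00003,-1.99990] ⇒ x*=-2.0000
So |R|<1 on (-2.0000, 0).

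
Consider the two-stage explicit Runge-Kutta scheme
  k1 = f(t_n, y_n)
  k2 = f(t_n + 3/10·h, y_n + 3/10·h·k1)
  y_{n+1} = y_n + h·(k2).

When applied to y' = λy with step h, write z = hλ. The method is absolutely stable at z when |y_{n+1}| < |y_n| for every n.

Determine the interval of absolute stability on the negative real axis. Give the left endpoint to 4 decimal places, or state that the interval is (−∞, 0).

(-3.3333, 0).

Test eqn y'=λy, z=hλ:
  k1=λy_n ⇒ h·k1=z·y_n;  k2=λ(1+3/10z)y_n ⇒ h·k2=z(1+3/10z)y_n
  y_{n+1}/y_n = 1 + z(1+3/10z) = 1 + z + 3/10z²
  ⇒ R(z) = 1 + z + 3/10z².

Find x<0 with |R(x)|<1.
x=-0.63: |R|=0.4891
R=1: x+3/10x²=0 ⇒ x=−10/3=-3.3333; min R=1−1/(4·3/10)=0.1667>−1
Confirm numerically:
  x=-3.191: |R|=0.86374 <1
  x=-1.758: |R|=0.16917 <1
  x=-1.407: |R|=0.18689 <1
  x=-3.879: |R|=1.63499 >1
  x=-3.614: |R|=1.30430 >1
Stable set (-3.3333, 0).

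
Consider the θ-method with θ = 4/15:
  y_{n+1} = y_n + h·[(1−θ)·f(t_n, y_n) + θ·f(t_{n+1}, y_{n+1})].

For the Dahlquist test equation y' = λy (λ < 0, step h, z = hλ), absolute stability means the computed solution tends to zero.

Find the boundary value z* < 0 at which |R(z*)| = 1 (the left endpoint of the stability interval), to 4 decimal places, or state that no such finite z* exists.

Test eqn y'=λy, z=hλ:
  y_{n+1} = y_n + z·[11/15·y_n + 4/15·y_{n+1}] ⇒ (1 − 4/15z)y_{n+1} = (1 + 11/15z)y_n
  R(z) = (1 + 11/15z)/(1 − 4/15z).

Find x<0 with |R(x)|<1.
x=-1.46: |R|=0.0509
R=−1: 1+11/15x = −1+4/15x ⇒ -7/15x=2 ⇒ x=2/(-7/15)=-4.2857
Confirm numerically:
  x=-3.741: |R|=0.87275 <1
  x=-3.669: |R|=0.85453 <1
  x=-3.573: |R|=0.82968 <1
  x=-2.728: |R|=0.57919 <1
  x=-4.687: |R|=1.08323 >1
  x=-4.335: |R|=1.01067 >1
Interval (-4.2857, 0).

z* = -4.2857.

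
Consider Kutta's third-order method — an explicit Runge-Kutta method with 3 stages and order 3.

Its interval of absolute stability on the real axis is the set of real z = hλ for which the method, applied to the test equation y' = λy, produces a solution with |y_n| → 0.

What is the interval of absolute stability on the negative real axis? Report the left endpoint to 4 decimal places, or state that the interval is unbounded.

(-2.5127, 0).

Set f=λy, z=hλ:
  order 3, 3-stage ⇒ R(z)=1+z+z^2/2+z^3/6
  (e.g. R(-1.52)=0.04990, |R|=0.04990)

Need |R(x)|<1, x<0.
x=-1.52: |R|=0.0499
|R(-2.62)|=1.1853 |R(-2.42)|=0.8539 |R(-1.72)|=0.0889
Bisect:
  x_lo=-2.9491 |R|=1.8752  x_hi=-0.3749 |R|=0.6866
  mid=-1.66200 |R|=0.04602 →hi
  mid=-2.30554 |R|=0.69030 →hi
  mid=-2.62730 |R|=1.19853 →lo
  mid=-2.46642 |R|=0.92544 →hi
  mid=-2.54686 |R|=1.05698 →lo
  mid=-2.50664 |R|=0.98999 →hi
  mid=-2.52675 |R|=1.02318 →lo
  mid=-2.51670 |R|=1.00651 →lo
  mid=-2.51167 |R|=0.99823 →hi
  mid=-2.51418 |R|=1.00236 →lo
  ...
  [-2.51277,-2.51261] ⇒ x*=-2.5127
So |R|<1 on (-2.5127, 0).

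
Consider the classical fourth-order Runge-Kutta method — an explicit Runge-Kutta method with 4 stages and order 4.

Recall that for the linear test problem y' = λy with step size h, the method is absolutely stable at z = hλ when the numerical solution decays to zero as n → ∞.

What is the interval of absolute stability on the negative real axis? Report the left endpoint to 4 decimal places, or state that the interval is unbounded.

(-2.7853, 0).

Set f=λy, z=hλ:
  order 4, 4-stage ⇒ R(z)=1+z+z^2/2+z^3/6+z^4/24
  (e.g. R(-0.59)=0.55487, |R|=0.55487)

Find x<0 with |R(x)|<1.
x=-0.59: |R|=0.5549
|R(-3.1)|=1.5878 |R(-3.08)|=1.5432 |R(-2.22)|=0.4327
Bisect:
  x_lo=-3.3842 |R|=2.3477  x_hi=-0.1621 |R|=0.8503
  mid=-1.77317 |R|=0.28161 →hi
  mid=-2.57869 |R|=0.73064 →hi
  mid=-2.98144 |R|=1.33831 →lo
  mid=-2.78006 |R|=0.99214 →hi
  mid=-2.88075 |R|=1.15372 →lo
  mid=-2.83041 |R|=1.07018 →lo
  mid=-2.80524 |R|=1.03049 →lo
  mid=-2.79265 |R|=1.01115 →lo
  mid=-2.78636 |R|=1.00161 →lo
  ...
  [-2.78537,-2.78518] ⇒ x*=-2.7853
Stable set (-2.7853, 0).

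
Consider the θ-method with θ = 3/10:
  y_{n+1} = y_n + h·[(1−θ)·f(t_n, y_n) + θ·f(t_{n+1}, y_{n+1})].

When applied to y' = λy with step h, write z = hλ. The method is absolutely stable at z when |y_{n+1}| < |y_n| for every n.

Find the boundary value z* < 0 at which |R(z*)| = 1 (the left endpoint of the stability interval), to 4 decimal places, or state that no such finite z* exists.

z* = -5.0000.

On y'=λy, z=hλ:
  y_{n+1} = y_n + z·[7/10·y_n + 3/10·y_{n+1}] ⇒ (1 − 3/10z)y_{n+1} = (1 + 7/10z)y_n
  ⇒ R(z) = (1 + 7/10z)/(1 − 3/10z).

Find x<0 with |R(x)|<1.
x=-1.5: |R|=0.0345
R=−1: 1+7/10x = −1+3/10x ⇒ -2/5x=2 ⇒ x=2/(-2/5)=-5.0000
Confirm numerically:
  x=-4.620: |R|=0.93630 <1
  x=-3.727: |R|=0.75960 <1
  x=-2.867: |R|=0.54131 <1
  x=-5.224: |R|=1.03490 >1
  x=-5.034: |R|=1.00542 >1
So |R|<1 on (-5.0000, 0).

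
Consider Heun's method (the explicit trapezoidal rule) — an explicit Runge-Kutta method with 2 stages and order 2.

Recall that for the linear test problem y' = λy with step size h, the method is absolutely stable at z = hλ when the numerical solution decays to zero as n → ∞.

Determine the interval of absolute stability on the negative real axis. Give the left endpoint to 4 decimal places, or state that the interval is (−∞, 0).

z∈(-2.0000,0).

Set f=λy, z=hλ:
  order 2, 2-stage ⇒ R(z)=1+z+z^2/2
  (e.g. R(-0.49)=0.63005, |R|=0.63005)

Solve |R(x)|<1 on ℝ⁻.
x=-0.49: |R|=0.6300
|R(-2.16)|=1.1728 |R(-1.99)|=0.9900 |R(-1.87)|=0.8785
Bisect:
  x_lo=-2.6325 |R|=1.8326  x_hi=-0.2862 |R|=0.7547
  mid=-1.45938 |R|=0.60552 →hi
  mid=-2.04597 |R|=1.04702 →lo
  mid=-1.75267 |R|=0.78326 →hi
  mid=-1.89932 |R|=0.90439 →hi
  mid=-1.97264 |R|=0.97302 →hi
  mid=-2.00930 |R|=1.00935 →lo
  mid=-1.99097 |R|=0.99101 →hi
  ...
  [-2.00014,-2.00000] ⇒ x*=-2.0000
Interval (-2.0000, 0).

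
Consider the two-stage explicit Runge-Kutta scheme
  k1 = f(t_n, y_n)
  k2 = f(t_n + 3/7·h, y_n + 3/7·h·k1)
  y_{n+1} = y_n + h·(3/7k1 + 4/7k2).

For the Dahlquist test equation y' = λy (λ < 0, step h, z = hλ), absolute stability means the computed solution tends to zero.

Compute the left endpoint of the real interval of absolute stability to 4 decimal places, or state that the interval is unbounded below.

Test eqn y'=λy, z=hλ:
  k1=λy_n ⇒ h·k1=z·y_n;  k2=λ(1+3/7z)y_n ⇒ h·k2=z(1+3/7z)y_n
  y_{n+1}/y_n = 1 + 3/7z + 4/7z(1+3/7z) = 1 + z + 12/49z²
  so R(z) = 1 + z + 12/49z².

Boundary: |R(x)|=1, x<0.
x=-1.17: |R|=0.1652
R=1: x+12/49x²=0 ⇒ x=−49/12=-4.0833; min R=1−1/(4·12/49)=-0.0208>−1
Confirm numerically:
  x=-3.997: |R|=0.91549 <1
  x=-2.907: |R|=0.16255 <1
  x=-2.366: |R|=0.00493 <1
  x=-1.810: |R|=0.00769 <1
  x=-4.651: |R|=1.64658 >1
  x=-4.642: |R|=1.63510 >1
  x=-4.555: |R|=1.52615 >1
So |R|<1 on (-4.0833, 0).

z* = -4.0833.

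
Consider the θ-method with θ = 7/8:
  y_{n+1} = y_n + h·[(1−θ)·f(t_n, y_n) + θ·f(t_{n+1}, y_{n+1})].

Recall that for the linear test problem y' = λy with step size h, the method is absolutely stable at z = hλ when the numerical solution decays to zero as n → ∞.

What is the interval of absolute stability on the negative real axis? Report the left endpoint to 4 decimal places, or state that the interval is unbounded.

With y'=λy (z=hλ):
  y_{n+1} = y_n + z·[1/8·y_n + 7/8·y_{n+1}] ⇒ (1 − 7/8z)y_{n+1} = (1 + 1/8z)y_n
  Hence R(z) = (1 + 1/8z)/(1 − 7/8z).

Boundary: |R(x)|=1, x<0.
x=-0.73: |R|=0.5545
x=-2: |R|=0.2727
x=-10: |R|=0.0256
x=-100: |R|=0.1299
θ=7/8≥1/2 ⇒ |1+1/8x|<|1−7/8x| ∀x<0 ⇒ interval (−∞,0).

interval (−∞, 0).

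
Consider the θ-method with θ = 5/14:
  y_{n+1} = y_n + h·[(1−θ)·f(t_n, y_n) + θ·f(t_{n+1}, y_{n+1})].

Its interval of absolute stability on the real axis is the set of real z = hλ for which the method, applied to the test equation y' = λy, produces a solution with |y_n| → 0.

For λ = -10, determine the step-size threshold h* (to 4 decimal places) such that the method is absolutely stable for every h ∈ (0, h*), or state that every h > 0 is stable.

With y'=λy (z=hλ):
  y_{n+1} = y_n + z·[9/14·y_n + 5/14·y_{n+1}] ⇒ (1 − 5/14z)y_{n+1} = (1 + 9/14z)y_n
  R(z) = (1 + 9/14z)/(1 − 5/14z).

Boundary: |R(x)|=1, x<0.
x=-1.4: |R|=0.0667
R=−1: 1+9/14x = −1+5/14x ⇒ -2/7x=2 ⇒ x=2/(-2/7)=-7.0000
Confirm numerically:
  x=-4.107: |R|=0.66492 <1
  x=-3.366: |R|=0.52851 <1
  x=-2.936: |R|=0.43319 <1
  x=-7.245: |R|=1.01951 >1
  x=-7.109: |R|=1.00880 >1
  x=-7.076: |R|=1.00616 >1
Interval (-7.0000, 0).

(-7.0000,0); λ=-10 ⇒ h* = (7)/10 = 0.7000.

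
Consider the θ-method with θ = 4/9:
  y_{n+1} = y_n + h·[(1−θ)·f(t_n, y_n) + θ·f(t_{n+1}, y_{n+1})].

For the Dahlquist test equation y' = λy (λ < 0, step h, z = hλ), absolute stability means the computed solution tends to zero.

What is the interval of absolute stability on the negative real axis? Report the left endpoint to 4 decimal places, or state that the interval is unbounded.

Set f=λy, z=hλ:
  y_{n+1} = y_n + z·[5/9·y_n + 4/9·y_{n+1}] ⇒ (1 − 4/9z)y_{n+1} = (1 + 5/9z)y_n
  so R(z) = (1 + 5/9z)/(1 − 4/9z).

Boundary: |R(x)|=1, x<0.
x=-1.63: |R|=0.0548
R=−1: 1+5/9x = −1+4/9x ⇒ -1/9x=2 ⇒ x=2/(-1/9)=-18.0000
Confirm numerically:
  x=-14.987: |R|=0.95630 <1
  x=-9.179: |R|=0.80705 <1
  x=-8.564: |R|=0.78186 <1
  x=-18.172: |R|=1.00211 >1
  x=-18.075: |R|=1.00092 >1
Interval (-18.0000, 0).

z∈(-18.0000,0).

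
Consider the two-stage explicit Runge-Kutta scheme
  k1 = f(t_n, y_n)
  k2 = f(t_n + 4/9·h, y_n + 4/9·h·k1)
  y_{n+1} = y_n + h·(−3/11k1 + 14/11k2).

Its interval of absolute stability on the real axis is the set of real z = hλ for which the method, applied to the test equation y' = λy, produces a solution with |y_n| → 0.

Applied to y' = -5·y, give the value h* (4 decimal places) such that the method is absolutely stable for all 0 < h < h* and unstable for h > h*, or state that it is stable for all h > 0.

On y'=λy, z=hλ:
  k1=λy_n ⇒ h·k1=z·y_n;  k2=λ(1+4/9z)y_n ⇒ h·k2=z(1+4/9z)y_n
  y_{n+1}/y_n = 1 − 3/11z + 14/11z(1+4/9z) = 1 + z + 56/99z²
  Hence R(z) = 1 + z + 56/99z².

Solve |R(x)|<1 on ℝ⁻.
x=-1.23: |R|=0.6258
R=1: x+56/99x²=0 ⇒ x=−99/56=-1.7679; min R=1−1/(4·56/99)=0.5580>−1
Confirm numerically:
  x=-1.660: |R|=0.89872 <1
  x=-1.297: |R|=0.65455 <1
  x=-0.753: |R|=0.56773 <1
  x=-2.157: |R|=1.47480 >1
  x=-2.112: |R|=1.41114 >1
Stable set (-1.7679, 0).

(-1.7679,0); λ=-5 ⇒ h* = (99/56)/5 = 0.3536.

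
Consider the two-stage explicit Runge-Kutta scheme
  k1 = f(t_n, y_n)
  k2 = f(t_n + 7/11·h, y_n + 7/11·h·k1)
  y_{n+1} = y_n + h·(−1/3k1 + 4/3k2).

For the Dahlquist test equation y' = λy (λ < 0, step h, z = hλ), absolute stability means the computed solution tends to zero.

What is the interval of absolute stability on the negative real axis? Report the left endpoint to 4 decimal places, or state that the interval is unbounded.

z∈(-1.1786,0).

Test eqn y'=λy, z=hλ:
  k1=λy_n ⇒ h·k1=z·y_n;  k2=λ(1+7/11z)y_n ⇒ h·k2=z(1+7/11z)y_n
  y_{n+1}/y_n = 1 − 1/3z + 4/3z(1+7/11z) = 1 + z + 28/33z²
  R(z) = 1 + z + 28/33z².

Need |R(x)|<1, x<0.
x=-0.64: |R|=0.7075
R=1: x+28/33x²=0 ⇒ x=−33/28=-1.1786; min R=1−1/(4·28/33)=0.7054>−1
Confirm numerically:
  x=-1.116: |R|=0.94075 <1
  x=-0.802: |R|=0.74375 <1
  x=-0.738: |R|=0.72412 <1
  x=-0.491: |R|=0.71355 <1
  x=-1.777: |R|=1.90229 >1
  x=-1.395: |R|=1.25617 >1
Stable set (-1.1786, 0).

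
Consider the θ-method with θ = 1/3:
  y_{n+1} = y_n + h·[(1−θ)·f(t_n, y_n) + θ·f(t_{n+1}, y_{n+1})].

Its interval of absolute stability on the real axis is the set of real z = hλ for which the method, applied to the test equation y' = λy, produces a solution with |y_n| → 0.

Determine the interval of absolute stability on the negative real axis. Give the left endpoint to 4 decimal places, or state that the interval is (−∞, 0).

(-6.0000, 0).

Set f=λy, z=hλ:
  y_{n+1} = y_n + z·[2/3·y_n + 1/3·y_{n+1}] ⇒ (1 − 1/3z)y_{n+1} = (1 + 2/3z)y_n
  R(z) = (1 + 2/3z)/(1 − 1/3z).

Solve |R(x)|<1 on ℝ⁻.
x=-0.46: |R|=0.6012
R=−1: 1+2/3x = −1+1/3x ⇒ -1/3x=2 ⇒ x=2/(-1/3)=-6.0000
Confirm numerically:
  x=-2.898: |R|=0.47406 <1
  x=-2.699: |R|=0.42078 <1
  x=-2.491: |R|=0.36095 <1
  x=-6.233: |R|=1.02524 >1
  x=-6.194: |R|=1.02110 >1
  x=-6.150: |R|=1.01639 >1
So |R|<1 on (-6.0000, 0).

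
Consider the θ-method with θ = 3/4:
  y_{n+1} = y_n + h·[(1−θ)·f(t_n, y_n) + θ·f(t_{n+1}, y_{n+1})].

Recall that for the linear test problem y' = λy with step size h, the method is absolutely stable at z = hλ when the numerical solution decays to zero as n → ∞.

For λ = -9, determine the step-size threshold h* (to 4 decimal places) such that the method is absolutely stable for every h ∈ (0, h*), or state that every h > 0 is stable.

On y'=λy, z=hλ:
  y_{n+1} = y_n + z·[1/4·y_n + 3/4·y_{n+1}] ⇒ (1 − 3/4z)y_{n+1} = (1 + 1/4z)y_n
  ⇒ R(z) = (1 + 1/4z)/(1 − 3/4z).

Boundary: |R(x)|=1, x<0.
x=-1.78: |R|=0.2377
x=-2: |R|=0.2000
x=-10: |R|=0.1765
x=-100: |R|=0.3158
θ=3/4≥1/2 ⇒ |1+1/4x|<|1−3/4x| ∀x<0 ⇒ stable on all of ℝ⁻.

interval (−∞, 0). Any h>0 works for λ=-9.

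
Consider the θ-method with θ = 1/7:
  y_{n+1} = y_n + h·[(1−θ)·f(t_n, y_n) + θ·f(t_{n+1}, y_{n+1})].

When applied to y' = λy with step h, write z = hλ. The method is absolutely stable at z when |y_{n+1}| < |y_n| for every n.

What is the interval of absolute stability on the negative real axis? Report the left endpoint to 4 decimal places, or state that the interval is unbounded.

On y'=λy, z=hλ:
  y_{n+1} = y_n + z·[6/7·y_n + 1/7·y_{n+1}] ⇒ (1 − 1/7z)y_{n+1} = (1 + 6/7z)y_n
  Hence R(z) = (1 + 6/7z)/(1 − 1/7z).

Boundary: |R(x)|=1, x<0.
x=-1.13: |R|=0.0271
R=−1: 1+6/7x = −1+1/7x ⇒ -5/7x=2 ⇒ x=2/(-5/7)=-2.8000
Confirm numerically:
  x=-2.557: |R|=0.87287 <1
  x=-2.246: |R|=0.70041 <1
  x=-1.366: |R|=0.14296 <1
  x=-3.370: |R|=1.27483 >1
  x=-3.272: |R|=1.22975 >1
So |R|<1 on (-2.8000, 0).

(-2.8000, 0).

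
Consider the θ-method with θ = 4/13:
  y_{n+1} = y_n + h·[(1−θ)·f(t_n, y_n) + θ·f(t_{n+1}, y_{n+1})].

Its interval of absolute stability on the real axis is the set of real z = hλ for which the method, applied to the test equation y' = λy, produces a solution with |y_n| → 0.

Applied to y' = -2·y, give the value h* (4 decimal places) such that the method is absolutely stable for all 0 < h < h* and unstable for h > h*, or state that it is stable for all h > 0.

Test eqn y'=λy, z=hλ:
  y_{n+1} = y_n + z·[9/13·y_n + 4/13·y_{n+1}] ⇒ (1 − 4/13z)y_{n+1} = (1 + 9/13z)y_n
  Hence R(z) = (1 + 9/13z)/(1 − 4/13z).

Boundary: |R(x)|=1, x<0.
x=-0.74: |R|=0.3972
R=−1: 1+9/13x = −1+4/13x ⇒ -5/13x=2 ⇒ x=2/(-5/13)=-5.2000
Confirm numerically:
  x=-4.816: |R|=0.94049 <1
  x=-4.721: |R|=0.92488 <1
  x=-4.576: |R|=0.90033 <1
  x=-3.387: |R|=0.65854 <1
  x=-5.585: |R|=1.05447 >1
  x=-5.439: |R|=1.03438 >1
Stable set (-5.2000, 0).

(-5.2000,0); λ=-2 ⇒ h* = (26/5)/2 = 2.6000.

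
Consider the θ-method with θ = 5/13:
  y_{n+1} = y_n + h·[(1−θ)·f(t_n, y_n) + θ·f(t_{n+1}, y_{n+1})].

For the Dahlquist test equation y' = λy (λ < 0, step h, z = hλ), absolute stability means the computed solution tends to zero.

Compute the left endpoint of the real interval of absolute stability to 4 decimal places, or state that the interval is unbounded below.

Set f=λy, z=hλ:
  y_{n+1} = y_n + z·[8/13·y_n + 5/13·y_{n+1}] ⇒ (1 − 5/13z)y_{n+1} = (1 + 8/13z)y_n
  ⇒ R(z) = (1 + 8/13z)/(1 − 5/13z).

Solve |R(x)|<1 on ℝ⁻.
x=-0.84: |R|=0.3651
R=−1: 1+8/13x = −1+5/13x ⇒ -3/13x=2 ⇒ x=2/(-3/13)=-8.6667
Confirm numerically:
  x=-5.383: |R|=0.75320 <1
  x=-4.982: |R|=0.70841 <1
  x=-4.713: |R|=0.67562 <1
  x=-9.067: |R|=1.02059 >1
  x=-9.060: |R|=1.02024 >1
So |R|<1 on (-8.6667, 0).

left endpoint -8.6667.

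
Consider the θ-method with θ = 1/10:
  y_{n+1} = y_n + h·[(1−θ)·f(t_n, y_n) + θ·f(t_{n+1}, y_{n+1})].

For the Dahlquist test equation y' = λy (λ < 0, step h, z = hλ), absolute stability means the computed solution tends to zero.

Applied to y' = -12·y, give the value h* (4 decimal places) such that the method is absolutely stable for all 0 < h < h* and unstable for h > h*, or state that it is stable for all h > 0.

(-2.5000,0); λ=-12 ⇒ h* = (5/2)/12 = 0.2083.

On y'=λy, z=hλ:
  y_{n+1} = y_n + z·[9/10·y_n + 1/10·y_{n+1}] ⇒ (1 − 1/10z)y_{n+1} = (1 + 9/10z)y_n
  R(z) = (1 + 9/10z)/(1 − 1/10z).

Find x<0 with |R(x)|<1.
x=-1.54: |R|=0.3345
R=−1: 1+9/10x = −1+1/10x ⇒ -4/5x=2 ⇒ x=2/(-4/5)=-2.5000
Confirm numerically:
  x=-1.683: |R|=0.44055 <1
  x=-1.402: |R|=0.22961 <1
  x=-1.268: |R|=0.12531 <1
  x=-3.042: |R|=1.33246 >1
  x=-2.913: |R|=1.25587 >1
Interval (-2.5000, 0).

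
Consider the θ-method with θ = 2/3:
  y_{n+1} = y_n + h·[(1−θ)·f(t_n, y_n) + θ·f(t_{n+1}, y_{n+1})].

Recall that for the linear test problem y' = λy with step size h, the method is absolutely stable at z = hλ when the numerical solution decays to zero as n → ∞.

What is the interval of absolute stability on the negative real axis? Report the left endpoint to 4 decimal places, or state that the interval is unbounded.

interval (−∞, 0).

Test eqn y'=λy, z=hλ:
  y_{n+1} = y_n + z·[1/3·y_n + 2/3·y_{n+1}] ⇒ (1 − 2/3z)y_{n+1} = (1 + 1/3z)y_n
  ⇒ R(z) = (1 + 1/3z)/(1 − 2/3z).

Find x<0 with |R(x)|<1.
x=-0.64: |R|=0.5514
x=-2: |R|=0.1429
x=-10: |R|=0.3043
x=-100: |R|=0.4778
θ=2/3≥1/2 ⇒ |1+1/3x|<|1−2/3x| ∀x<0 ⇒ stable on all of ℝ⁻.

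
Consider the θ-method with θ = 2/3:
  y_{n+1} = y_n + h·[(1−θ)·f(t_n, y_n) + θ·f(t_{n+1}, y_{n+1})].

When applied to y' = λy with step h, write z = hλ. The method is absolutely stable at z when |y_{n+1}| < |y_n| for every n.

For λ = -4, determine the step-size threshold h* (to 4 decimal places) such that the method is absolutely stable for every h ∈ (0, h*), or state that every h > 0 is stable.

(−∞, 0) — no finite endpoint. Any h>0 works for λ=-4.

With y'=λy (z=hλ):
  y_{n+1} = y_n + z·[1/3·y_n + 2/3·y_{n+1}] ⇒ (1 − 2/3z)y_{n+1} = (1 + 1/3z)y_n
  Hence R(z) = (1 + 1/3z)/(1 − 2/3z).

Solve |R(x)|<1 on ℝ⁻.
x=-0.93: |R|=0.4259
x=-2: |R|=0.1429
x=-10: |R|=0.3043
x=-100: |R|=0.4778
θ=2/3≥1/2 ⇒ |1+1/3x|<|1−2/3x| ∀x<0 ⇒ stable on all of ℝ⁻.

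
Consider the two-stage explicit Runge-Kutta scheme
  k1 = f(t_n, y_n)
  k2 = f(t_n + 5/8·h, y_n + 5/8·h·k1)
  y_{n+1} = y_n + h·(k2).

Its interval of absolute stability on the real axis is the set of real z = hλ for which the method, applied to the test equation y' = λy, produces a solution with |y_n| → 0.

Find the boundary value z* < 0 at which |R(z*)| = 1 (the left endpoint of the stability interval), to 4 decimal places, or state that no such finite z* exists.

Set f=λy, z=hλ:
  k1=λy_n ⇒ h·k1=z·y_n;  k2=λ(1+5/8z)y_n ⇒ h·k2=z(1+5/8z)y_n
  y_{n+1}/y_n = 1 + z(1+5/8z) = 1 + z + 5/8z²
  R(z) = 1 + z + 5/8z².

Boundary: |R(x)|=1, x<0.
x=-1.48: |R|=0.8890
R=1: x+5/8x²=0 ⇒ x=−8/5=-1.6000; min R=1−1/(4·5/8)=0.6000>−1
Confirm numerically:
  x=-1.491: |R|=0.89843 <1
  x=-1.113: |R|=0.66123 <1
  x=-0.957: |R|=0.61541 <1
  x=-1.670: |R|=1.07306 >1
  x=-1.632: |R|=1.03264 >1
Stable set (-1.6000, 0).

left endpoint -1.6000.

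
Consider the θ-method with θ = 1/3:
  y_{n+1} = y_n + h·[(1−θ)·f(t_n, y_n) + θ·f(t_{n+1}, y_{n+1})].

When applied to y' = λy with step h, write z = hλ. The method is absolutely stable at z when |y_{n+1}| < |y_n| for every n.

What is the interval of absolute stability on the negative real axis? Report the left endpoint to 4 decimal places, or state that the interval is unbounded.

Test eqn y'=λy, z=hλ:
  y_{n+1} = y_n + z·[2/3·y_n + 1/3·y_{n+1}] ⇒ (1 − 1/3z)y_{n+1} = (1 + 2/3z)y_n
  Hence R(z) = (1 + 2/3z)/(1 − 1/3z).

Solve |R(x)|<1 on ℝ⁻.
x=-1.08: |R|=0.2059
R=−1: 1+2/3x = −1+1/3x ⇒ -1/3x=2 ⇒ x=2/(-1/3)=-6.0000
Confirm numerically:
  x=-4.769: |R|=0.84155 <1
  x=-4.286: |R|=0.76475 <1
  x=-3.727: |R|=0.66211 <1
  x=-3.657: |R|=0.64804 <1
  x=-6.417: |R|=1.04428 >1
  x=-6.405: |R|=1.04306 >1
  x=-6.213: |R|=1.02312 >1
Interval (-6.0000, 0).

(-6.0000, 0).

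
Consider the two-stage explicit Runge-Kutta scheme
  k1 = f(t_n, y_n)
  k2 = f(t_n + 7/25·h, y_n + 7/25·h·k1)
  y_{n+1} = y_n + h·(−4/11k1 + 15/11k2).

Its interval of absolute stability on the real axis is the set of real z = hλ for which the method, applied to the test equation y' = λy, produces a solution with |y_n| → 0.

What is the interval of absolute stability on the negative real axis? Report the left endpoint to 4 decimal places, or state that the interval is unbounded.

Test eqn y'=λy, z=hλ:
  k1=λy_n ⇒ h·k1=z·y_n;  k2=λ(1+7/25z)y_n ⇒ h·k2=z(1+7/25z)y_n
  y_{n+1}/y_n = 1 − 4/11z + 15/11z(1+7/25z) = 1 + z + 21/55z²
  so R(z) = 1 + z + 21/55z².

Boundary: |R(x)|=1, x<0.
x=-1.32: |R|=0.3453
R=1: x+21/55x²=0 ⇒ x=−55/21=-2.6190; min R=1−1/(4·21/55)=0.3452>−1
Confirm numerically:
  x=-2.411: |R|=0.80848 <1
  x=-2.181: |R|=0.63522 <1
  x=-1.187: |R|=0.35097 <1
  x=-3.121: |R|=1.59815 >1
  x=-2.655: |R|=1.03645 >1
Stable set (-2.6190, 0).

(-2.6190, 0).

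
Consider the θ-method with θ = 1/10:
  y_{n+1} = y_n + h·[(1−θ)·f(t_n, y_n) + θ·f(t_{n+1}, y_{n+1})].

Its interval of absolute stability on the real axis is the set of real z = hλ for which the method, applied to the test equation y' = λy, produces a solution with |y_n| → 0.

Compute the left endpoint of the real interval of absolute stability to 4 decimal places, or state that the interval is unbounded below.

Set f=λy, z=hλ:
  y_{n+1} = y_n + z·[9/10·y_n + 1/10·y_{n+1}] ⇒ (1 − 1/10z)y_{n+1} = (1 + 9/10z)y_n
  Hence R(z) = (1 + 9/10z)/(1 − 1/10z).

Need |R(x)|<1, x<0.
x=-0.47: |R|=0.5511
R=−1: 1+9/10x = −1+1/10x ⇒ -4/5x=2 ⇒ x=2/(-4/5)=-2.5000
Confirm numerically:
  x=-1.906: |R|=0.60087 <1
  x=-1.466: |R|=0.27856 <1
  x=-1.324: |R|=0.16920 <1
  x=-2.897: |R|=1.24626 >1
  x=-2.698: |R|=1.12474 >1
  x=-2.626: |R|=1.07984 >1
So |R|<1 on (-2.5000, 0).

z* = -2.5000.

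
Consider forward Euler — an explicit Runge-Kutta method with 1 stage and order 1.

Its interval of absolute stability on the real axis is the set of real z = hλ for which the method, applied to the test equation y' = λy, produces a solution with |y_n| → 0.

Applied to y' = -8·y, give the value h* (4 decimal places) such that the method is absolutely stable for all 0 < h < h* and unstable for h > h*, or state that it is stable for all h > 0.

(-2.0000,0); λ=-8 ⇒ h* = 0.2500.

On y'=λy, z=hλ:
  order 1, 1-stage ⇒ R(z)=1+z
  (e.g. R(-0.49)=0.51000, |R|=0.51000)

Need |R(x)|<1, x<0.
x=-0.49: |R|=0.5100
|R(-1.56)|=0.5600 |R(-1.28)|=0.2800 |R(-1.16)|=0.1600
Bisect:
  x_lo=-2.7144 |R|=1.7144  x_hi=-0.3019 |R|=0.6981
  mid=-1.50816 |R|=0.50816 →hi
  mid=-2.11130 |R|=1.11130 →lo
  mid=-1.80973 |R|=0.80973 →hi
  mid=-1.96052 |R|=0.96052 →hi
  mid=-2.03591 |R|=1.03591 →lo
  mid=-1.99821 |R|=0.99821 →hi
  mid=-2.01706 |R|=1.01706 →lo
  mid=-2.00764 |R|=1.00764 →lo
  ...
  [-2.00013,-1.99998] ⇒ x*=-2.0000
Stable set (-2.0000, 0).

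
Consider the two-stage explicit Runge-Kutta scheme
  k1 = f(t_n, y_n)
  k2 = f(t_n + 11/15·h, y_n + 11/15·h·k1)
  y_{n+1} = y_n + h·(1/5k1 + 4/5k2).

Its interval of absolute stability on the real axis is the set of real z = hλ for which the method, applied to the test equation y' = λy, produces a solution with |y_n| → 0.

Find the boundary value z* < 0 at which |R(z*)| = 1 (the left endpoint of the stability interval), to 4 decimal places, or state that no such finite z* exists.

Test eqn y'=λy, z=hλ:
  k1=λy_n ⇒ h·k1=z·y_n;  k2=λ(1+11/15z)y_n ⇒ h·k2=z(1+11/15z)y_n
  y_{n+1}/y_n = 1 + 1/5z + 4/5z(1+11/15z) = 1 + z + 44/75z²
  so R(z) = 1 + z + 44/75z².

Boundary: |R(x)|=1, x<0.
x=-1.68: |R|=0.9758
R=1: x+44/75x²=0 ⇒ x=−75/44=-1.7045; min R=1−1/(4·44/75)=0.5739>−1
Confirm numerically:
  x=-1.561: |R|=0.86854 <1
  x=-0.695: |R|=0.58837 <1
  x=-0.684: |R|=0.59048 <1
  x=-2.217: |R|=1.66652 >1
  x=-2.141: |R|=1.54821 >1
  x=-1.859: |R|=1.16845 >1
Stable set (-1.7045, 0).

z* = -1.7045.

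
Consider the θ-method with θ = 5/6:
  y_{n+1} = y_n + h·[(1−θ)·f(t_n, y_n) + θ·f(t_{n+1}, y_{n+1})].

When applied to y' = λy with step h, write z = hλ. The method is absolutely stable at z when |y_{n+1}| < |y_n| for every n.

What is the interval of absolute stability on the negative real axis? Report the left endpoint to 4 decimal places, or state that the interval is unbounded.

(−∞, 0) — no finite endpoint.

On y'=λy, z=hλ:
  y_{n+1} = y_n + z·[1/6·y_n + 5/6·y_{n+1}] ⇒ (1 − 5/6z)y_{n+1} = (1 + 1/6z)y_n
  Hence R(z) = (1 + 1/6z)/(1 − 5/6z).

Boundary: |R(x)|=1, x<0.
x=-1.51: |R|=0.3314
x=-2: |R|=0.2500
x=-10: |R|=0.0714
x=-100: |R|=0.1858
θ=5/6≥1/2 ⇒ |1+1/6x|<|1−5/6x| ∀x<0 ⇒ stable on all of ℝ⁻.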